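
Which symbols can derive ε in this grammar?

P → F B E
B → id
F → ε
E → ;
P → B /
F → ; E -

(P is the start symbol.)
{ 'F' }

A non-terminal is nullable if it can derive ε (the empty string): either it has an ε-production, or it has a production whose right-hand side consists entirely of nullable non-terminals.

ε-productions: F → ε
So F is immediately nullable.
No further non-terminal can be added: every production for the remaining non-terminals contains a terminal or a non-nullable non-terminal.
Nullable = { 'F' }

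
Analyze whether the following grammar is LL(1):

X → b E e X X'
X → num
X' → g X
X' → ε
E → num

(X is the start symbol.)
No. Predict set conflict for X': { 'g' }

Relevant sets:
  FOLLOW(X') = { $, 'g' }

For X:
  PREDICT(X → b E e X X') = { 'b' }
  PREDICT(X → num) = { 'num' }
For X':
  PREDICT(X' → g X) = { 'g' }
  PREDICT(X' → ε) = { $, 'g' }
E has a single production, so nothing to check there.

Conflict found: Predict set conflict for X': { 'g' }
The grammar is NOT LL(1).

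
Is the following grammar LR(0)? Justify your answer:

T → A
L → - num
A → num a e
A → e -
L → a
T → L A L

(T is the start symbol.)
Yes, the grammar is LR(0)

A grammar is LR(0) if no state in the canonical LR(0) collection has:
  - both a shift item (dot before a terminal) and a complete item (shift-reduce conflict), or
  - two or more complete items (reduce-reduce conflict; the accept item [T' → T .] counts as a complete item here).

Augment with T' → T and build the canonical LR(0) collection (I0 = CLOSURE({[T' → . T]}), then GOTO on every symbol after a dot until no new states appear). It has 14 states:
  I0: { [A → . e -], [A → . num a e], [L → . - num], [L → . a], [T → . A], [T → . L A L], [T' → . T] }  — shift
  I1: { [L → - . num] }  — shift
  I2: { [T → A .] }  — reduce
  I3: { [A → . e -], [A → . num a e], [T → L . A L] }  — shift
  I4: { [T' → T .] }  — accept
  I5: { [L → a .] }  — reduce
  I6: { [A → e . -] }  — shift
  I7: { [A → num . a e] }  — shift
  I8: { [A → num a . e] }  — shift
  I9: { [A → num a e .] }  — reduce
  I10: { [A → e - .] }  — reduce
  I11: { [L → . - num], [L → . a], [T → L A . L] }  — shift
  I12: { [T → L A L .] }  — reduce
  I13: { [L → - num .] }  — reduce

Every state is either a pure shift/goto state or contains exactly one complete item and nothing to shift — no conflicts. The grammar is LR(0).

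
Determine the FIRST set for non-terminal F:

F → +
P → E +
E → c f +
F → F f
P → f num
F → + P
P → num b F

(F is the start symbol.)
From F → +:
  - '+' is a terminal: add '+' and stop
From F → F f:
  - F is the symbol being defined: contributes nothing new
    F is not nullable, so stop
From F → + P:
  - '+' is a terminal: add '+' and stop

Collecting: FIRST(F) = { '+' }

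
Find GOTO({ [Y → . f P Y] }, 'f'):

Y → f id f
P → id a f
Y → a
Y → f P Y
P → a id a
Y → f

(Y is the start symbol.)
{ [P → . a id a], [P → . id a f], [Y → f . P Y] }

GOTO(I, 'f') = CLOSURE({ [A → αX.β] : [A → α.Xβ] ∈ I, X = 'f' })

Items with dot before 'f', with the dot advanced:
  [Y → . f P Y] → [Y → f . P Y]
Closure of the advanced items:
  [Y → f . P Y] has the dot before P: add [P → . id a f], [P → . a id a]

GOTO = { [P → . a id a], [P → . id a f], [Y → f . P Y] }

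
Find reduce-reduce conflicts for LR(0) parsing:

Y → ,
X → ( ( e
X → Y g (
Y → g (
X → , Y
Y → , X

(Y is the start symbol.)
No reduce-reduce conflicts

A reduce-reduce conflict occurs when an LR(0) state has two complete items [A → α .] and [B → β .] — both call for a reduction, and with no lookahead the parser cannot choose between them.

Augment with Y' → Y and build the canonical LR(0) collection (I0 = CLOSURE({[Y' → . Y]}), then GOTO on every symbol after a dot until no new states appear). It has 14 states:
  I0: { [Y → . , X], [Y → . ,], [Y → . g (], [Y' → . Y] }  — shift
  I1: { [X → . ( ( e], [X → . , Y], [X → . Y g (], [Y → , . X], [Y → , .], [Y → . , X], [Y → . ,], [Y → . g (] }  — shift, reduce
  I2: { [Y' → Y .] }  — accept
  I3: { [Y → g . (] }  — shift
  I4: { [Y → g ( .] }  — reduce
  I5: { [X → ( . ( e] }  — shift
  I6: { [X → , . Y], [X → . ( ( e], [X → . , Y], [X → . Y g (], [Y → , . X], [Y → , .], [Y → . , X], [Y → . ,], [Y → . g (] }  — shift, reduce
  I7: { [Y → , X .] }  — reduce
  I8: { [X → Y . g (] }  — shift
  I9: { [X → Y g . (] }  — shift
  I10: { [X → Y g ( .] }  — reduce
  I11: { [X → , Y .], [X → Y . g (] }  — shift, reduce
  I12: { [X → ( ( . e] }  — shift
  I13: { [X → ( ( e .] }  — reduce

No state contains more than one complete item.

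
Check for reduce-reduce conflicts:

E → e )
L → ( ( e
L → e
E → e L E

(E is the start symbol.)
No reduce-reduce conflicts

Augment with E' → E and build the canonical LR(0) collection (I0 = CLOSURE({[E' → . E]}), then GOTO on every symbol after a dot until no new states appear). It has 10 states:
  I0: { [E → . e )], [E → . e L E], [E' → . E] }  — shift
  I1: { [E' → E .] }  — accept
  I2: { [E → e . )], [E → e . L E], [L → . ( ( e], [L → . e] }  — shift
  I3: { [L → ( . ( e] }  — shift
  I4: { [E → e ) .] }  — reduce
  I5: { [E → . e )], [E → . e L E], [E → e L . E] }  — shift
  I6: { [L → e .] }  — reduce
  I7: { [E → e L E .] }  — reduce
  I8: { [L → ( ( . e] }  — shift
  I9: { [L → ( ( e .] }  — reduce

No state contains more than one complete item.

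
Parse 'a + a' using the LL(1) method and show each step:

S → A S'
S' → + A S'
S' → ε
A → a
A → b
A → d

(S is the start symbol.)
Stack is shown with the top on the left.

Stack     Input    Action
-------------------------
S $       a + a $  output S → A S'
A S' $    a + a $  output A → a
a S' $    a + a $  match 'a'
S' $      + a $    output S' → + A S'
+ A S' $  + a $    match '+'
A S' $    a $      output A → a
a S' $    a $      match 'a'
S' $      $        output S' → ε
$         $        accept

The string is accepted.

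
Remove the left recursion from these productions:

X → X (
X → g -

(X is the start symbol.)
X → g - X'
X' → ( X'
X' → ε

X is directly left-recursive. The standard transformation for
  A → A α₁ | ... | A α_m | β₁ | ... | β_n
is
  A  → β₁ A' | ... | β_n A'
  A' → α₁ A' | ... | α_m A' | ε

X → g - becomes X → g - X'
X → X ( becomes X' → ( X'
Add X' → ε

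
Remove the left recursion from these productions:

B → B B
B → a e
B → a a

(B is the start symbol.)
B → a e B'
B → a a B'
B' → B B'
B' → ε

B is directly left-recursive. The standard transformation for
  A → A α₁ | ... | A α_m | β₁ | ... | β_n
is
  A  → β₁ A' | ... | β_n A'
  A' → α₁ A' | ... | α_m A' | ε

B → a e becomes B → a e B'
B → a a becomes B → a a B'
B → B B becomes B' → B B'
Add B' → ε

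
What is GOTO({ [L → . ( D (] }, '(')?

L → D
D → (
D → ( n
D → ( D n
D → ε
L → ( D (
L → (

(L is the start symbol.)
GOTO(I, '(') = CLOSURE({ [A → αX.β] : [A → α.Xβ] ∈ I, X = '(' })

Items with dot before '(', with the dot advanced:
  [L → . ( D (] → [L → ( . D (]
Closure of the advanced items:
  [L → ( . D (] has the dot before D: add [D → . (], [D → . ( n], [D → . ( D n], [D → .]

GOTO = { [D → . ( D n], [D → . ( n], [D → . (], [D → .], [L → ( . D (] }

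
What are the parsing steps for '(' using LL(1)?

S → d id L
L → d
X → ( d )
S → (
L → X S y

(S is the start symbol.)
Stack is shown with the top on the left.

Stack  Input  Action
--------------------
S $    ( $    output S → (
( $    ( $    match '('
$      $      accept

The string is accepted.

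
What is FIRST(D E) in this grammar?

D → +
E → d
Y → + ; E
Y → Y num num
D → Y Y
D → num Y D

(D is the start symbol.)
FIRST sets of the non-terminals involved (from the grammar, by fixed-point iteration):
  FIRST(D) = { '+', 'num' }

To compute FIRST(D E), process the symbols left to right:
Symbol D is a non-terminal. Add FIRST(D) \ {ε} = { '+', 'num' }
D is not nullable (ε ∉ FIRST(D)), so stop here.
FIRST(D E) = { '+', 'num' }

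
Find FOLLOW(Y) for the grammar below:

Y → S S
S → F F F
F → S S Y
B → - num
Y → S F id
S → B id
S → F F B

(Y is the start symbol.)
To compute FOLLOW(Y), find every occurrence of Y on a right-hand side N → α Y β: add FIRST(β) \ {ε}, and if β is empty or nullable also add FOLLOW(N). Iterate to a fixed point.

Y is the start symbol, so $ ∈ FOLLOW(Y).
In F → S S Y: Y is at the end, add FOLLOW(F)

The FOLLOW sets referred to above (computed the same way, to a fixed point):
  FOLLOW(F) = { $, '-', 'id' }

Taking the union: FOLLOW(Y) = { $, '-', 'id' }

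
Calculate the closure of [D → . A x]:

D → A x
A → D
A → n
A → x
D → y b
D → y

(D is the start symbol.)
{ [A → . D], [A → . n], [A → . x], [D → . A x], [D → . y b], [D → . y] }

Start with: [D → . A x]
  [D → . A x] has the dot before A: add [A → . D], [A → . n], [A → . x]
  [A → . D] has the dot before D: add [D → . y b], [D → . y]
No further items can be added.

CLOSURE = { [A → . D], [A → . n], [A → . x], [D → . A x], [D → . y b], [D → . y] }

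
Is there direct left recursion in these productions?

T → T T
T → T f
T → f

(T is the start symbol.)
T → T T: LEFT RECURSIVE (starts with T)
T → T f: LEFT RECURSIVE (starts with T)
T → f: starts with f

The grammar has direct left recursion on: T.

Answer: Yes, T is left-recursive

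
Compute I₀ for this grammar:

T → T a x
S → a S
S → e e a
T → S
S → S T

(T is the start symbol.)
First, augment the grammar with T' → T
I₀ = CLOSURE({ [T' → . T] }):
  [T' → . T] has the dot before T: add [T → . T a x], [T → . S]
  [T → . S] has the dot before S: add [S → . a S], [S → . e e a], [S → . S T]
No further items can be added.

I₀ = { [S → . S T], [S → . a S], [S → . e e a], [T → . S], [T → . T a x], [T' → . T] }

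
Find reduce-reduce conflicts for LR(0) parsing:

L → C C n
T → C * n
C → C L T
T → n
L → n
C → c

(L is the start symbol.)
A reduce-reduce conflict occurs when an LR(0) state has two complete items [A → α .] and [B → β .] — both call for a reduction, and with no lookahead the parser cannot choose between them.

Augment with L' → L and build the canonical LR(0) collection (I0 = CLOSURE({[L' → . L]}), then GOTO on every symbol after a dot until no new states appear). It has 13 states:
  I0: { [C → . C L T], [C → . c], [L → . C C n], [L → . n], [L' → . L] }  — shift
  I1: { [C → . C L T], [C → . c], [C → C . L T], [L → . C C n], [L → . n], [L → C . C n] }  — shift
  I2: { [L' → L .] }  — accept
  I3: { [C → c .] }  — reduce
  I4: { [L → n .] }  — reduce
  I5: { [C → . C L T], [C → . c], [C → C . L T], [L → . C C n], [L → . n], [L → C . C n], [L → C C . n] }  — shift
  I6: { [C → . C L T], [C → . c], [C → C L . T], [T → . C * n], [T → . n] }  — shift
  I7: { [C → . C L T], [C → . c], [C → C . L T], [L → . C C n], [L → . n], [T → C . * n] }  — shift
  I8: { [C → C L T .] }  — reduce
  I9: { [T → n .] }  — reduce
  I10: { [T → C * . n] }  — shift
  I11: { [T → C * n .] }  — reduce
  I12: { [L → C C n .], [L → n .] }  — 2 reduces

I12 contains complete items [L → C C n .], [L → n .] — reduce-reduce conflict.

Answer: Yes — I12: [L → C C n .] vs [L → n .]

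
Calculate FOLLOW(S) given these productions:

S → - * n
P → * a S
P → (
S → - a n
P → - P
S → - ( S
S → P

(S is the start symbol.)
S is the start symbol, so $ ∈ FOLLOW(S).
In P → * a S: S is at the end, add FOLLOW(P)
In S → - ( S: S is at the end; this adds FOLLOW(S) to itself — nothing new

The FOLLOW sets referred to above (computed the same way, to a fixed point):
  FOLLOW(P) = { $ }

Taking the union: FOLLOW(S) = { $ }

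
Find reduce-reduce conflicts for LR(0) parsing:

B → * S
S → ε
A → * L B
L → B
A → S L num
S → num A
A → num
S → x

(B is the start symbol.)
A reduce-reduce conflict occurs when an LR(0) state has two complete items [A → α .] and [B → β .] — both call for a reduction, and with no lookahead the parser cannot choose between them.

Augment with B' → B and build the canonical LR(0) collection (I0 = CLOSURE({[B' → . B]}), then GOTO on every symbol after a dot until no new states appear). It has 15 states:
  I0: { [B → . * S], [B' → . B] }  — shift
  I1: { [B → * . S], [S → . num A], [S → . x], [S → .] }  — shift, reduce
  I2: { [B' → B .] }  — accept
  I3: { [B → * S .] }  — reduce
  I4: { [A → . * L B], [A → . S L num], [A → . num], [S → . num A], [S → . x], [S → .], [S → num . A] }  — shift, reduce
  I5: { [S → x .] }  — reduce
  I6: { [A → * . L B], [B → . * S], [L → . B] }  — shift
  I7: { [S → num A .] }  — reduce
  I8: { [A → S . L num], [B → . * S], [L → . B] }  — shift
  I9: { [A → . * L B], [A → . S L num], [A → . num], [A → num .], [S → . num A], [S → . x], [S → .], [S → num . A] }  — shift, 2 reduces
  I10: { [L → B .] }  — reduce
  I11: { [A → S L . num] }  — shift
  I12: { [A → S L num .] }  — reduce
  I13: { [A → * L . B], [B → . * S] }  — shift
  I14: { [A → * L B .] }  — reduce

I9 contains complete items [A → num .], [S → .] — reduce-reduce conflict.

Answer: Yes — I9: [A → num .] vs [S → .]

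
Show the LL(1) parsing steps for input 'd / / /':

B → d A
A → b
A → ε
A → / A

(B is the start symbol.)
LL(1) parsing maintains a stack (initially the start symbol over $) and the input. At each step: if the stack top is a terminal, match it against the current input token; if it is a non-terminal N, replace it with the RHS of M[N, lookahead] (the unique production whose predict set contains the lookahead).

Stack is shown with the top on the left.

Stack  Input      Action
------------------------
B $    d / / / $  output B → d A
d A $  d / / / $  match 'd'
A $    / / / $    output A → / A
/ A $  / / / $    match '/'
A $    / / $      output A → / A
/ A $  / / $      match '/'
A $    / $        output A → / A
/ A $  / $        match '/'
A $    $          output A → ε
$      $          accept

The string is accepted.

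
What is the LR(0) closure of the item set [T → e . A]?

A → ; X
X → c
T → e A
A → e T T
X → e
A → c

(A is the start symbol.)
{ [A → . ; X], [A → . c], [A → . e T T], [T → e . A] }

Start with: [T → e . A]
  [T → e . A] has the dot before A: add [A → . ; X], [A → . e T T], [A → . c]
No further items can be added.

CLOSURE = { [A → . ; X], [A → . c], [A → . e T T], [T → e . A] }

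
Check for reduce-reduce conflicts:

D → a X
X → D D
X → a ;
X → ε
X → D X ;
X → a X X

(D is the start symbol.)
Yes — I7: [D → a X .] vs [X → .]; I9: [X → .] vs [X → D D .]

A reduce-reduce conflict occurs when an LR(0) state has two complete items [A → α .] and [B → β .] — both call for a reduction, and with no lookahead the parser cannot choose between them.

Augment with D' → D and build the canonical LR(0) collection (I0 = CLOSURE({[D' → . D]}), then GOTO on every symbol after a dot until no new states appear). It has 12 states:
  I0: { [D → . a X], [D' → . D] }  — shift
  I1: { [D' → D .] }  — accept
  I2: { [D → . a X], [D → a . X], [X → . D D], [X → . D X ;], [X → . a ;], [X → . a X X], [X → .] }  — shift, reduce
  I3: { [D → . a X], [X → . D D], [X → . D X ;], [X → . a ;], [X → . a X X], [X → .], [X → D . D], [X → D . X ;] }  — shift, reduce
  I4: { [D → a X .] }  — reduce
  I5: { [D → . a X], [D → a . X], [X → . D D], [X → . D X ;], [X → . a ;], [X → . a X X], [X → .], [X → a . ;], [X → a . X X] }  — shift, reduce
  I6: { [X → a ; .] }  — reduce
  I7: { [D → . a X], [D → a X .], [X → . D D], [X → . D X ;], [X → . a ;], [X → . a X X], [X → .], [X → a X . X] }  — shift, 2 reduces
  I8: { [X → a X X .] }  — reduce
  I9: { [D → . a X], [X → . D D], [X → . D X ;], [X → . a ;], [X → . a X X], [X → .], [X → D . D], [X → D . X ;], [X → D D .] }  — shift, 2 reduces
  I10: { [X → D X . ;] }  — shift
  I11: { [X → D X ; .] }  — reduce

I7 contains complete items [D → a X .], [X → .] — reduce-reduce conflict.
I9 contains complete items [X → .], [X → D D .] — reduce-reduce conflict.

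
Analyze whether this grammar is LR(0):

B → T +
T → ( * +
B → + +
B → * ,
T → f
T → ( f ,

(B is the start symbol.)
Augment with B' → B and build the canonical LR(0) collection (I0 = CLOSURE({[B' → . B]}), then GOTO on every symbol after a dot until no new states appear). It has 14 states:
  I0: { [B → . * ,], [B → . + +], [B → . T +], [B' → . B], [T → . ( * +], [T → . ( f ,], [T → . f] }  — shift
  I1: { [T → ( . * +], [T → ( . f ,] }  — shift
  I2: { [B → * . ,] }  — shift
  I3: { [B → + . +] }  — shift
  I4: { [B' → B .] }  — accept
  I5: { [B → T . +] }  — shift
  I6: { [T → f .] }  — reduce
  I7: { [B → T + .] }  — reduce
  I8: { [B → + + .] }  — reduce
  I9: { [B → * , .] }  — reduce
  I10: { [T → ( * . +] }  — shift
  I11: { [T → ( f . ,] }  — shift
  I12: { [T → ( f , .] }  — reduce
  I13: { [T → ( * + .] }  — reduce

Every state is either a pure shift/goto state or contains exactly one complete item and nothing to shift — no conflicts. The grammar is LR(0).

Answer: Yes, the grammar is LR(0)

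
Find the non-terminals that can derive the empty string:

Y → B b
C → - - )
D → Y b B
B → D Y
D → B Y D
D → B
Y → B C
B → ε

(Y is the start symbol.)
{ 'B', 'D' }

A non-terminal is nullable if it can derive ε (the empty string): either it has an ε-production, or it has a production whose right-hand side consists entirely of nullable non-terminals.

ε-productions: B → ε
So B is immediately nullable.
D → B: every symbol on the right is nullable, so D is nullable too.
No further non-terminal can be added: every production for the remaining non-terminals contains a terminal or a non-nullable non-terminal.
Nullable = { 'B', 'D' }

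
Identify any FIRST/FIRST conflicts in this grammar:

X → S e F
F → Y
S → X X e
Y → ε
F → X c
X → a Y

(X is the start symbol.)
Yes. X → S e F / X → a Y on { 'a' }

A FIRST/FIRST conflict occurs when two productions N → α and N → β for the same non-terminal have FIRST(α) ∩ FIRST(β) ≠ ∅ (with ε ∈ FIRST of a nullable right-hand side, so two nullable alternatives also conflict).

FIRST sets of the non-terminals at (or reachable through a nullable prefix from) the front of some alternative:
  FIRST(S) = { 'a' }
  FIRST(Y) = { ε }
  FIRST(X) = { 'a' }

Productions for X:
  X → S e F: FIRST = { 'a' }
  X → a Y: FIRST = { 'a' }
Productions for F:
  F → Y: FIRST = { ε }
  F → X c: FIRST = { 'a' }
S, Y have only one production, so no FIRST/FIRST conflict is possible there.

Conflict for X: X → S e F and X → a Y
  Overlap: { 'a' }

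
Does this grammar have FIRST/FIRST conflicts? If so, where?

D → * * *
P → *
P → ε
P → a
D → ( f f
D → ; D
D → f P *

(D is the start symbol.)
Productions for D:
  D → * * *: FIRST = { '*' }
  D → ( f f: FIRST = { '(' }
  D → ; D: FIRST = { ';' }
  D → f P *: FIRST = { 'f' }
Productions for P:
  P → *: FIRST = { '*' }
  P → ε: FIRST = { ε }
  P → a: FIRST = { 'a' }

All alternatives of each non-terminal have pairwise disjoint FIRST sets.

Answer: No FIRST/FIRST conflicts.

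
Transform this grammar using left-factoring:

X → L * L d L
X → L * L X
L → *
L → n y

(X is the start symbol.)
X → L * L X'
X' → d L
X' → X
L → *
L → n y

Left-factoring transforms A → αβ₁ | αβ₂ into A → αA' and A' → β₁ | β₂
(α is the longest common prefix among the alternatives). Repeat until
no nonterminal has two alternatives with a common prefix.

Round 1: X has alternatives sharing prefix 'L * L'. Introduce X': X → L * L X'
  Add: X' → d L
  Add: X' → X

No remaining common prefixes — done.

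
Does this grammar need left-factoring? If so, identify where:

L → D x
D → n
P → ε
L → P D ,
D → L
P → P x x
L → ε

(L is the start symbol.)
Left-factoring is needed when two productions for the same non-terminal
share a common prefix on the right-hand side.

Productions for L:
  L → D x
  L → P D ,
  L → ε
Productions for D:
  D → n
  D → L
Productions for P:
  P → ε
  P → P x x

No common prefixes found.

Answer: No, left-factoring is not needed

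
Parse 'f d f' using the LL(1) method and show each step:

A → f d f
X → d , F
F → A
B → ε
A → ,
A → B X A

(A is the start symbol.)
Stack is shown with the top on the left.

Stack    Input    Action
------------------------
A $      f d f $  output A → f d f
f d f $  f d f $  match 'f'
d f $    d f $    match 'd'
f $      f $      match 'f'
$        $        accept

The string is accepted.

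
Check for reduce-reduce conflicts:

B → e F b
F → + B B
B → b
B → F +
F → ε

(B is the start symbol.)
No reduce-reduce conflicts

A reduce-reduce conflict occurs when an LR(0) state has two complete items [A → α .] and [B → β .] — both call for a reduction, and with no lookahead the parser cannot choose between them.

Augment with B' → B and build the canonical LR(0) collection (I0 = CLOSURE({[B' → . B]}), then GOTO on every symbol after a dot until no new states appear). It has 11 states:
  I0: { [B → . F +], [B → . b], [B → . e F b], [B' → . B], [F → . + B B], [F → .] }  — shift, reduce
  I1: { [B → . F +], [B → . b], [B → . e F b], [F → + . B B], [F → . + B B], [F → .] }  — shift, reduce
  I2: { [B' → B .] }  — accept
  I3: { [B → F . +] }  — shift
  I4: { [B → b .] }  — reduce
  I5: { [B → e . F b], [F → . + B B], [F → .] }  — shift, reduce
  I6: { [B → e F . b] }  — shift
  I7: { [B → e F b .] }  — reduce
  I8: { [B → F + .] }  — reduce
  I9: { [B → . F +], [B → . b], [B → . e F b], [F → + B . B], [F → . + B B], [F → .] }  — shift, reduce
  I10: { [F → + B B .] }  — reduce

No state contains more than one complete item.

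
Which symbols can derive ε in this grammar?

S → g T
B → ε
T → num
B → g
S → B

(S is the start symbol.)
{ 'B', 'S' }

A non-terminal is nullable if it can derive ε (the empty string): either it has an ε-production, or it has a production whose right-hand side consists entirely of nullable non-terminals.

ε-productions: B → ε
So B is immediately nullable.
S → B: every symbol on the right is nullable, so S is nullable too.
No further non-terminal can be added: every production for the remaining non-terminals contains a terminal or a non-nullable non-terminal.
Nullable = { 'B', 'S' }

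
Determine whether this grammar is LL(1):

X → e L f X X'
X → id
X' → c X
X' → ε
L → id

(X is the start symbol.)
Relevant sets:
  FOLLOW(X') = { $, 'c' }

For X:
  PREDICT(X → e L f X X') = { 'e' }
  PREDICT(X → id) = { 'id' }
For X':
  PREDICT(X' → c X) = { 'c' }
  PREDICT(X' → ε) = { $, 'c' }
L has a single production, so nothing to check there.

Conflict found: Predict set conflict for X': { 'c' }
The grammar is NOT LL(1).

Answer: No. Predict set conflict for X': { 'c' }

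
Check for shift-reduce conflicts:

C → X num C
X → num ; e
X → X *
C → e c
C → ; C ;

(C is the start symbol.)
Augment with C' → C and build the canonical LR(0) collection (I0 = CLOSURE({[C' → . C]}), then GOTO on every symbol after a dot until no new states appear). It has 14 states:
  I0: { [C → . ; C ;], [C → . X num C], [C → . e c], [C' → . C], [X → . X *], [X → . num ; e] }  — shift
  I1: { [C → . ; C ;], [C → . X num C], [C → . e c], [C → ; . C ;], [X → . X *], [X → . num ; e] }  — shift
  I2: { [C' → C .] }  — accept
  I3: { [C → X . num C], [X → X . *] }  — shift
  I4: { [C → e . c] }  — shift
  I5: { [X → num . ; e] }  — shift
  I6: { [X → num ; . e] }  — shift
  I7: { [X → num ; e .] }  — reduce
  I8: { [C → e c .] }  — reduce
  I9: { [X → X * .] }  — reduce
  I10: { [C → . ; C ;], [C → . X num C], [C → . e c], [C → X num . C], [X → . X *], [X → . num ; e] }  — shift
  I11: { [C → X num C .] }  — reduce
  I12: { [C → ; C . ;] }  — shift
  I13: { [C → ; C ; .] }  — reduce

No state contains both a complete item and a shift item.

Answer: No shift-reduce conflicts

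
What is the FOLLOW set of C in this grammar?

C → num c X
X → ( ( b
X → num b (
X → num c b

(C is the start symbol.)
{ $ }

C is the start symbol, so $ ∈ FOLLOW(C).
C does not occur on any right-hand side.

Taking the union: FOLLOW(C) = { $ }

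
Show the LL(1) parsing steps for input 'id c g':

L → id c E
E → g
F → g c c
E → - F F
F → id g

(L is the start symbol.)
LL(1) parsing maintains a stack (initially the start symbol over $) and the input. At each step: if the stack top is a terminal, match it against the current input token; if it is a non-terminal N, replace it with the RHS of M[N, lookahead] (the unique production whose predict set contains the lookahead).

Stack is shown with the top on the left.

Stack     Input     Action
--------------------------
L $       id c g $  output L → id c E
id c E $  id c g $  match 'id'
c E $     c g $     match 'c'
E $       g $       output E → g
g $       g $       match 'g'
$         $         accept

The string is accepted.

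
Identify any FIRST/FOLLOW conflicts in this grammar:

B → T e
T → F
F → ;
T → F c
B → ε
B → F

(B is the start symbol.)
Nullable non-terminals: B.
FIRST sets used below: FIRST(T) = { ';' }, FIRST(F) = { ';' }

B: nullable alternative(s) B → ε; FOLLOW(B) = { $ }
  B → T e: FIRST \ {ε} = { ';' } — disjoint from FOLLOW(B)
  B → ε: FIRST \ {ε} = { } — this is the only nullable alternative, skip
  B → F: FIRST \ {ε} = { ';' } — disjoint from FOLLOW(B)

F, T have no nullable alternative, so no FIRST/FOLLOW check is needed there.

No FIRST/FOLLOW conflicts found.

Answer: No FIRST/FOLLOW conflicts.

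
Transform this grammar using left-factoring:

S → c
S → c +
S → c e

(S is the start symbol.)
Left-factoring transforms A → αβ₁ | αβ₂ into A → αA' and A' → β₁ | β₂
(α is the longest common prefix among the alternatives). Repeat until
no nonterminal has two alternatives with a common prefix.

Round 1: S has alternatives sharing prefix 'c'. Introduce S': S → c S'
  Add: S' → ε
  Add: S' → +
  Add: S' → e

No remaining common prefixes — done.

Resulting grammar:
S → c S'
S' → ε
S' → +
S' → e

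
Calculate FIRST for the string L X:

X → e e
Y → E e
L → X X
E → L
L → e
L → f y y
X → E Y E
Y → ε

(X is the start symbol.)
FIRST sets of the non-terminals involved (from the grammar, by fixed-point iteration):
  FIRST(L) = { 'e', 'f' }

To compute FIRST(L X), process the symbols left to right:
Symbol L is a non-terminal. Add FIRST(L) \ {ε} = { 'e', 'f' }
L is not nullable (ε ∉ FIRST(L)), so stop here.
FIRST(L X) = { 'e', 'f' }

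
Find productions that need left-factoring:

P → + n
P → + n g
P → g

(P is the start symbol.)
Yes, P has productions with common prefix '+ n'

Left-factoring is needed when two productions for the same non-terminal
share a common prefix on the right-hand side.

Productions for P:
  P → + n
  P → + n g
  P → g

Found common prefix '+ n' in productions for P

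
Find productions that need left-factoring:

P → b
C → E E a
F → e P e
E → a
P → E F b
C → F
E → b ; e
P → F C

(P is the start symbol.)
Left-factoring is needed when two productions for the same non-terminal
share a common prefix on the right-hand side.

Productions for P:
  P → b
  P → E F b
  P → F C
Productions for C:
  C → E E a
  C → F
Productions for E:
  E → a
  E → b ; e

No common prefixes found.

Answer: No, left-factoring is not needed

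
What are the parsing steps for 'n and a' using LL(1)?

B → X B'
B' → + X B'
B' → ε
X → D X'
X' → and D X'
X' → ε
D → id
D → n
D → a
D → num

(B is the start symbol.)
LL(1) parsing maintains a stack (initially the start symbol over $) and the input. At each step: if the stack top is a terminal, match it against the current input token; if it is a non-terminal N, replace it with the RHS of M[N, lookahead] (the unique production whose predict set contains the lookahead).

Stack is shown with the top on the left.

Stack          Input      Action
--------------------------------
B $            n and a $  output B → X B'
X B' $         n and a $  output X → D X'
D X' B' $      n and a $  output D → n
n X' B' $      n and a $  match 'n'
X' B' $        and a $    output X' → and D X'
and D X' B' $  and a $    match 'and'
D X' B' $      a $        output D → a
a X' B' $      a $        match 'a'
X' B' $        $          output X' → ε
B' $           $          output B' → ε
$              $          accept

The string is accepted.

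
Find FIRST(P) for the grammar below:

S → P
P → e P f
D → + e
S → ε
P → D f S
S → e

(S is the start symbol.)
To compute FIRST(P), examine every production with P on the left-hand side, reading each right-hand side left to right until a non-nullable symbol is reached.

FIRST sets of the other non-terminals involved (by the same procedure, iterated to a fixed point):
  FIRST(D) = { '+' }

From P → e P f:
  - e is a terminal: add 'e' and stop
From P → D f S:
  - D is a non-terminal: add FIRST(D) \ {ε} = { '+' }
    D is not nullable, so stop

Collecting: FIRST(P) = { '+', 'e' }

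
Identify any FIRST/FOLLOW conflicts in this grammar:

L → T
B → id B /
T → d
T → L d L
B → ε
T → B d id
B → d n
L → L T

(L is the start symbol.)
A FIRST/FOLLOW conflict occurs when a non-terminal N has a nullable alternative N → β (β ⇒* ε) and another alternative N → α with FIRST(α) ∩ FOLLOW(N) ≠ ∅: on such a lookahead the parser cannot decide between expanding α and letting N vanish via β.

Nullable non-terminals: B.

B: nullable alternative(s) B → ε; FOLLOW(B) = { '/', 'd' }
  B → id B /: FIRST \ {ε} = { 'id' } — disjoint from FOLLOW(B)
  B → ε: FIRST \ {ε} = { } — this is the only nullable alternative, skip
  B → d n: FIRST \ {ε} = { 'd' } — overlaps FOLLOW(B) on { 'd' }: CONFLICT

L, T have no nullable alternative, so no FIRST/FOLLOW check is needed there.

So the grammar has 1 FIRST/FOLLOW conflict (marked CONFLICT above).

Answer: Yes. B → d n with FOLLOW(B) on { 'd' }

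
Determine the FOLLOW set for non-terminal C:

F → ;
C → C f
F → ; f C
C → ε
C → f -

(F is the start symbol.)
{ $, 'f' }

To compute FOLLOW(C), find every occurrence of C on a right-hand side N → α C β: add FIRST(β) \ {ε}, and if β is empty or nullable also add FOLLOW(N). Iterate to a fixed point.

In C → C f: C is followed by f, add FIRST(f) \ {ε} = { 'f' }
In F → ; f C: C is at the end, add FOLLOW(F)

The FOLLOW sets referred to above (computed the same way, to a fixed point):
  FOLLOW(F) = { $ }

Taking the union: FOLLOW(C) = { $, 'f' }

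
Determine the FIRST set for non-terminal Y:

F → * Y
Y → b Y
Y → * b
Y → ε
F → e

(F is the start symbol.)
To compute FIRST(Y), examine every production with Y on the left-hand side, reading each right-hand side left to right until a non-nullable symbol is reached.

From Y → b Y:
  - b is a terminal: add 'b' and stop
From Y → * b:
  - '*' is a terminal: add '*' and stop
From Y → ε:
  - ε-production, so ε ∈ FIRST(Y)

Collecting: FIRST(Y) = { '*', 'b', ε }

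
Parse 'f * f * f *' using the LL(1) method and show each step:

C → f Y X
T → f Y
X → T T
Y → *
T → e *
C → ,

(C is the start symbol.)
LL(1) parsing maintains a stack (initially the start symbol over $) and the input. At each step: if the stack top is a terminal, match it against the current input token; if it is a non-terminal N, replace it with the RHS of M[N, lookahead] (the unique production whose predict set contains the lookahead).

Stack is shown with the top on the left.

Stack    Input          Action
------------------------------
C $      f * f * f * $  output C → f Y X
f Y X $  f * f * f * $  match 'f'
Y X $    * f * f * $    output Y → *
* X $    * f * f * $    match '*'
X $      f * f * $      output X → T T
T T $    f * f * $      output T → f Y
f Y T $  f * f * $      match 'f'
Y T $    * f * $        output Y → *
* T $    * f * $        match '*'
T $      f * $          output T → f Y
f Y $    f * $          match 'f'
Y $      * $            output Y → *
* $      * $            match '*'
$        $              accept

The string is accepted.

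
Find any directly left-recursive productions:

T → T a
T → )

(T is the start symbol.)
Yes, T is left-recursive

Direct left recursion occurs when N → N α for some non-terminal N (the right-hand side begins with the left-hand side itself).

T → T a: LEFT RECURSIVE (starts with T)
T → ): starts with ')'

The grammar has direct left recursion on: T.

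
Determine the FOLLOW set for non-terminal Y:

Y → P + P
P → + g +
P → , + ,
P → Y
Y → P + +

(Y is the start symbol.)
Y is the start symbol, so $ ∈ FOLLOW(Y).
In P → Y: Y is at the end, add FOLLOW(P)

The FOLLOW sets referred to above (computed the same way, to a fixed point):
  FOLLOW(P) = { $, '+' }

Taking the union: FOLLOW(Y) = { $, '+' }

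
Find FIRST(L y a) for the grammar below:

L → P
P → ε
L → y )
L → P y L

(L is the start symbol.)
{ 'y' }

FIRST sets of the non-terminals involved (from the grammar, by fixed-point iteration):
  FIRST(L) = { 'y', ε }

To compute FIRST(L y a), process the symbols left to right:
Symbol L is a non-terminal. Add FIRST(L) \ {ε} = { 'y' }
L is nullable (ε ∈ FIRST(L)), continue to the next symbol.
Symbol y is a terminal. Add 'y' and stop.
FIRST(L y a) = { 'y' }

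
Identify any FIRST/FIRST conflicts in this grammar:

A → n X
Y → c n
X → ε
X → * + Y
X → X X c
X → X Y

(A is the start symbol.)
A FIRST/FIRST conflict occurs when two productions N → α and N → β for the same non-terminal have FIRST(α) ∩ FIRST(β) ≠ ∅ (with ε ∈ FIRST of a nullable right-hand side, so two nullable alternatives also conflict).

FIRST sets of the non-terminals at (or reachable through a nullable prefix from) the front of some alternative:
  FIRST(X) = { '*', 'c', ε }
  FIRST(Y) = { 'c' }

Productions for X:
  X → ε: FIRST = { ε }
  X → * + Y: FIRST = { '*' }
  X → X X c: FIRST = { '*', 'c' }
  X → X Y: FIRST = { '*', 'c' }
A, Y have only one production, so no FIRST/FIRST conflict is possible there.

Conflict for X: X → * + Y and X → X X c
  Overlap: { '*' }
Conflict for X: X → * + Y and X → X Y
  Overlap: { '*' }
Conflict for X: X → X X c and X → X Y
  Overlap: { '*', 'c' }

Answer: Yes. X → '*' '+' Y / X → X X c on { '*' }; X → '*' '+' Y / X → X Y on { '*' }; X → X X c / X → X Y on { '*', 'c' }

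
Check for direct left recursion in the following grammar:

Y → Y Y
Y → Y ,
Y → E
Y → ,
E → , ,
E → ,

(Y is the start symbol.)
Yes, Y is left-recursive

Direct left recursion occurs when N → N α for some non-terminal N (the right-hand side begins with the left-hand side itself).

Y → Y Y: LEFT RECURSIVE (starts with Y)
Y → Y ,: LEFT RECURSIVE (starts with Y)
Y → E: starts with E
Y → ,: starts with ','
E → , ,: starts with ','
E → ,: starts with ','

The grammar has direct left recursion on: Y.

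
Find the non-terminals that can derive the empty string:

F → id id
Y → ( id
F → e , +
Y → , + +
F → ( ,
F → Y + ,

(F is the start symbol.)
None

There are no ε-productions, so no non-terminal can derive ε.
No non-terminals are nullable.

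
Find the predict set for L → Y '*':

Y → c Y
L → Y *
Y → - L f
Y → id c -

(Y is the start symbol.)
{ '-', 'c', 'id' }

PREDICT(L → Y '*') = (FIRST(RHS) \ {ε}) ∪ (FOLLOW(L) if ε ∈ FIRST(RHS), i.e. RHS ⇒* ε)
FIRST(Y) = { '-', 'c', 'id' }
FIRST(Y '*') = { '-', 'c', 'id' }
ε ∉ FIRST(Y '*'), so FOLLOW(L) is not added.
PREDICT(L → Y '*') = { '-', 'c', 'id' }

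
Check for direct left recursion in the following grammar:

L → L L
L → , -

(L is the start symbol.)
L → L L: LEFT RECURSIVE (starts with L)
L → , -: starts with ','

The grammar has direct left recursion on: L.

Answer: Yes, L is left-recursive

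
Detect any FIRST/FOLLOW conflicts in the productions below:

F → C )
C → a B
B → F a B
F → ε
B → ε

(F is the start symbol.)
A FIRST/FOLLOW conflict occurs when a non-terminal N has a nullable alternative N → β (β ⇒* ε) and another alternative N → α with FIRST(α) ∩ FOLLOW(N) ≠ ∅: on such a lookahead the parser cannot decide between expanding α and letting N vanish via β.

Nullable non-terminals: B, F.
FIRST sets used below: FIRST(F) = { 'a', ε }, FIRST(C) = { 'a' }

B: nullable alternative(s) B → ε; FOLLOW(B) = { ')' }
  B → F a B: FIRST \ {ε} = { 'a' } — disjoint from FOLLOW(B)
  B → ε: FIRST \ {ε} = { } — this is the only nullable alternative, skip

F: nullable alternative(s) F → ε; FOLLOW(F) = { $, 'a' }
  F → C ): FIRST \ {ε} = { 'a' } — overlaps FOLLOW(F) on { 'a' }: CONFLICT
  F → ε: FIRST \ {ε} = { } — this is the only nullable alternative, skip

C has no nullable alternative, so no FIRST/FOLLOW check is needed there.

So the grammar has 1 FIRST/FOLLOW conflict (marked CONFLICT above).

Answer: Yes. F → C ')' with FOLLOW(F) on { 'a' }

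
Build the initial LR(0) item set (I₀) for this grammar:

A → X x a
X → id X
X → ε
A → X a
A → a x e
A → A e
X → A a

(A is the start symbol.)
First, augment the grammar with A' → A
I₀ = CLOSURE({ [A' → . A] }):
  [A' → . A] has the dot before A: add [A → . X x a], [A → . X a], [A → . a x e], [A → . A e]
  [A → . X x a] has the dot before X: add [X → . id X], [X → .], [X → . A a]
No further items can be added.

I₀ = { [A → . A e], [A → . X a], [A → . X x a], [A → . a x e], [A' → . A], [X → . A a], [X → . id X], [X → .] }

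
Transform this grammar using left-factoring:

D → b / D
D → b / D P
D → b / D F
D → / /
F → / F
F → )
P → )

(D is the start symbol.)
D → b / D D'
D' → ε
D' → P
D' → F
D → / /
F → / F
F → )
P → )

Left-factoring transforms A → αβ₁ | αβ₂ into A → αA' and A' → β₁ | β₂
(α is the longest common prefix among the alternatives). Repeat until
no nonterminal has two alternatives with a common prefix.

Round 1: D has alternatives sharing prefix 'b / D'. Introduce D': D → b / D D'
  Add: D' → ε
  Add: D' → P
  Add: D' → F

No remaining common prefixes — done.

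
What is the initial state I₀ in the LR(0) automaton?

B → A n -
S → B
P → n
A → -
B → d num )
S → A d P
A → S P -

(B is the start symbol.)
First, augment the grammar with B' → B
I₀ = CLOSURE({ [B' → . B] }):
  [B' → . B] has the dot before B: add [B → . A n -], [B → . d num )]
  [B → . A n -] has the dot before A: add [A → . -], [A → . S P -]
  [A → . S P -] has the dot before S: add [S → . B], [S → . A d P]
No further items can be added.

I₀ = { [A → . -], [A → . S P -], [B → . A n -], [B → . d num )], [B' → . B], [S → . A d P], [S → . B] }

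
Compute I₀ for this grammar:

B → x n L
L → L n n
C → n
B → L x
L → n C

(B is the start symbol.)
First, augment the grammar with B' → B
I₀ = CLOSURE({ [B' → . B] }):
  [B' → . B] has the dot before B: add [B → . x n L], [B → . L x]
  [B → . L x] has the dot before L: add [L → . L n n], [L → . n C]
No further items can be added.

I₀ = { [B → . L x], [B → . x n L], [B' → . B], [L → . L n n], [L → . n C] }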